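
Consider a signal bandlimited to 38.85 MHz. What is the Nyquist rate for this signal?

77.7 MHz

Nyquist rate = 2 × 38.85 MHz = 77.7 MHz.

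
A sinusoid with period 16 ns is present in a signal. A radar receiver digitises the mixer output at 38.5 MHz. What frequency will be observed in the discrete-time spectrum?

T = 16 ns → f = 1/T = 62.5 MHz.
62.5 MHz mod fs = 24 MHz.
24 MHz > fs/2 = 19.25 MHz, folds to fs − 24 MHz = 14.5 MHz.

14.5 MHz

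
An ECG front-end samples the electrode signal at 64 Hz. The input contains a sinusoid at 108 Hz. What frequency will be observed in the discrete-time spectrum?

20 Hz

108 Hz mod fs = 44 Hz.
44 Hz > fs/2 = 32 Hz, folds to fs − 44 Hz = 20 Hz.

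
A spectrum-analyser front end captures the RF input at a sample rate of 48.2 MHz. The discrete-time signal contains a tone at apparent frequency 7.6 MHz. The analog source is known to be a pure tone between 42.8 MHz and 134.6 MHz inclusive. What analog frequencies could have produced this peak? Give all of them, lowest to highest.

Frequencies that alias to 7.6 MHz are k·fs ± 7.6 MHz for integer k ≥ 0.
k=0: 7.6 MHz.
k=1: 40.6 MHz, 55.8 MHz.
k=2: 88.8 MHz, 104 MHz.
k=3: 137 MHz, 152.2 MHz.
Within [42.8 MHz, 134.6 MHz]: 55.8 MHz, 88.8 MHz, 104 MHz.

55.8 MHz, 88.8 MHz, 104 MHz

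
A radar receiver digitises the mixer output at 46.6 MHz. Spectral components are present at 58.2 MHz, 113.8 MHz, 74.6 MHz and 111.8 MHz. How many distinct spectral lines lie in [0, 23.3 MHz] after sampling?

fs/2 = 23.3 MHz.
58.2 MHz mod fs = 11.6 MHz.
11.6 MHz ≤ fs/2 = 23.3 MHz, appears at 11.6 MHz.
113.8 MHz mod fs = 20.6 MHz.
20.6 MHz ≤ fs/2 = 23.3 MHz, appears at 20.6 MHz.
74.6 MHz mod fs = 28 MHz.
28 MHz > fs/2 = 23.3 MHz, folds to fs − 28 MHz = 18.6 MHz.
111.8 MHz mod fs = 18.6 MHz.
18.6 MHz ≤ fs/2 = 23.3 MHz, appears at 18.6 MHz.
Distinct values: {11.6 MHz, 18.6 MHz, 20.6 MHz} → 3.

3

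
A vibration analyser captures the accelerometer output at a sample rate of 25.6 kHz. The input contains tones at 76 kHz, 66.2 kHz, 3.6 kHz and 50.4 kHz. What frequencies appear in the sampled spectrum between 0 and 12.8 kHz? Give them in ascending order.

fs/2 = 12.8 kHz.
76 kHz mod fs = 24.8 kHz.
24.8 kHz > fs/2 = 12.8 kHz, folds to fs − 24.8 kHz = 0.8 kHz.
66.2 kHz mod fs = 15 kHz.
15 kHz > fs/2 = 12.8 kHz, folds to fs − 15 kHz = 10.6 kHz.
3.6 kHz ≤ fs/2 = 12.8 kHz, passes unchanged.
50.4 kHz mod fs = 24.8 kHz.
24.8 kHz > fs/2 = 12.8 kHz, folds to fs − 24.8 kHz = 0.8 kHz.
Distinct values: {0.8 kHz, 3.6 kHz, 10.6 kHz}.

0.8 kHz, 3.6 kHz, 10.6 kHz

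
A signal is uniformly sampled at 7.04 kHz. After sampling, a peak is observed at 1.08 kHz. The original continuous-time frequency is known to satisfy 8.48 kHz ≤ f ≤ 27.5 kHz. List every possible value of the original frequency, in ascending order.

13 kHz, 15.16 kHz, 20.04 kHz, 22.2 kHz, 27.08 kHz

Frequencies that alias to 1.08 kHz are k·fs ± 1.08 kHz for integer k ≥ 0.
k=0: 1.08 kHz.
k=1: 5.96 kHz, 8.12 kHz.
k=2: 13 kHz, 15.16 kHz.
k=3: 20.04 kHz, 22.2 kHz.
k=4: 27.08 kHz, 29.24 kHz.
k=5: 34.12 kHz, 36.28 kHz.
Within [8.48 kHz, 27.5 kHz]: 13 kHz, 15.16 kHz, 20.04 kHz, 22.2 kHz, 27.08 kHz.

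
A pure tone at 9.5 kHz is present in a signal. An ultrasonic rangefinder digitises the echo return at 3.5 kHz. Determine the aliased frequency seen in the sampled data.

9.5 kHz mod fs = 2.5 kHz.
2.5 kHz > fs/2 = 1.75 kHz, folds to fs − 2.5 kHz = 1 kHz.

1 kHz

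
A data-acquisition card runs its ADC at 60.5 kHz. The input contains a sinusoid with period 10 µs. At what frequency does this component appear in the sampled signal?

T = 10 µs → f = 1/T = 100 kHz.
100 kHz mod fs = 39.5 kHz.
39.5 kHz > fs/2 = 30.25 kHz, folds to fs − 39.5 kHz = 21 kHz.

21 kHz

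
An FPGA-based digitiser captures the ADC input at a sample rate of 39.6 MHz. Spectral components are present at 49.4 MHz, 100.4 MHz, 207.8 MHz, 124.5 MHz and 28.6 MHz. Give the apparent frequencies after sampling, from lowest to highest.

5.7 MHz, 9.8 MHz, 11 MHz, 18.4 MHz

fs/2 = 19.8 MHz.
49.4 MHz mod fs = 9.8 MHz.
9.8 MHz ≤ fs/2 = 19.8 MHz, appears at 9.8 MHz.
100.4 MHz mod fs = 21.2 MHz.
21.2 MHz > fs/2 = 19.8 MHz, folds to fs − 21.2 MHz = 18.4 MHz.
207.8 MHz mod fs = 9.8 MHz.
9.8 MHz ≤ fs/2 = 19.8 MHz, appears at 9.8 MHz.
124.5 MHz mod fs = 5.7 MHz.
5.7 MHz ≤ fs/2 = 19.8 MHz, appears at 5.7 MHz.
28.6 MHz > fs/2 = 19.8 MHz, folds to fs − 28.6 MHz = 11 MHz.
Distinct values: {5.7 MHz, 9.8 MHz, 11 MHz, 18.4 MHz}.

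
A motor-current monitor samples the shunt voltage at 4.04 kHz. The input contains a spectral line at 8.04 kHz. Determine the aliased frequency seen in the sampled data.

8.04 kHz mod fs = 4 kHz.
4 kHz > fs/2 = 2.02 kHz, folds to fs − 4 kHz = 0.04 kHz.

0.04 kHz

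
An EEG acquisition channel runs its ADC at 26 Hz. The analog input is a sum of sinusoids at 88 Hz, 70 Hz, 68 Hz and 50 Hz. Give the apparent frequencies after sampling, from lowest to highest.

2 Hz, 8 Hz, 10 Hz

fs/2 = 13 Hz.
88 Hz mod fs = 10 Hz.
10 Hz ≤ fs/2 = 13 Hz, appears at 10 Hz.
70 Hz mod fs = 18 Hz.
18 Hz > fs/2 = 13 Hz, folds to fs − 18 Hz = 8 Hz.
68 Hz mod fs = 16 Hz.
16 Hz > fs/2 = 13 Hz, folds to fs − 16 Hz = 10 Hz.
50 Hz mod fs = 24 Hz.
24 Hz > fs/2 = 13 Hz, folds to fs − 24 Hz = 2 Hz.
Distinct values: {2 Hz, 8 Hz, 10 Hz}.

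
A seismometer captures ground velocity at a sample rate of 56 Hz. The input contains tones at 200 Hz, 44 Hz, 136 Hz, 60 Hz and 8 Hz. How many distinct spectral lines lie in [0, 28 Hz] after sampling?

4

fs/2 = 28 Hz.
200 Hz mod fs = 32 Hz.
32 Hz > fs/2 = 28 Hz, folds to fs − 32 Hz = 24 Hz.
44 Hz > fs/2 = 28 Hz, folds to fs − 44 Hz = 12 Hz.
136 Hz mod fs = 24 Hz.
24 Hz ≤ fs/2 = 28 Hz, appears at 24 Hz.
60 Hz mod fs = 4 Hz.
4 Hz ≤ fs/2 = 28 Hz, appears at 4 Hz.
8 Hz ≤ fs/2 = 28 Hz, passes unchanged.
Distinct values: {4 Hz, 8 Hz, 12 Hz, 24 Hz} → 4.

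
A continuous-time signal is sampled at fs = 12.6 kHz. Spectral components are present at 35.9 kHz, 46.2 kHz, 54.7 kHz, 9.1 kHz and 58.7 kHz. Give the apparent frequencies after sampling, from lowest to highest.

fs/2 = 6.3 kHz.
35.9 kHz mod fs = 10.7 kHz.
10.7 kHz > fs/2 = 6.3 kHz, folds to fs − 10.7 kHz = 1.9 kHz.
46.2 kHz mod fs = 8.4 kHz.
8.4 kHz > fs/2 = 6.3 kHz, folds to fs − 8.4 kHz = 4.2 kHz.
54.7 kHz mod fs = 4.3 kHz.
4.3 kHz ≤ fs/2 = 6.3 kHz, appears at 4.3 kHz.
9.1 kHz > fs/2 = 6.3 kHz, folds to fs − 9.1 kHz = 3.5 kHz.
58.7 kHz mod fs = 8.3 kHz.
8.3 kHz > fs/2 = 6.3 kHz, folds to fs − 8.3 kHz = 4.3 kHz.
Distinct values: {1.9 kHz, 3.5 kHz, 4.2 kHz, 4.3 kHz}.

1.9 kHz, 3.5 kHz, 4.2 kHz, 4.3 kHz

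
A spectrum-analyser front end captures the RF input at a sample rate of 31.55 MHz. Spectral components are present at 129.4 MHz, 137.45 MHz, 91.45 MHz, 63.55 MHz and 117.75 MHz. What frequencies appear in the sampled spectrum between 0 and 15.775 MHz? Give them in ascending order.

fs/2 = 15.775 MHz.
129.4 MHz mod fs = 3.2 MHz.
3.2 MHz ≤ fs/2 = 15.775 MHz, appears at 3.2 MHz.
137.45 MHz mod fs = 11.25 MHz.
11.25 MHz ≤ fs/2 = 15.775 MHz, appears at 11.25 MHz.
91.45 MHz mod fs = 28.35 MHz.
28.35 MHz > fs/2 = 15.775 MHz, folds to fs − 28.35 MHz = 3.2 MHz.
63.55 MHz mod fs = 0.45 MHz.
0.45 MHz ≤ fs/2 = 15.775 MHz, appears at 0.45 MHz.
117.75 MHz mod fs = 23.1 MHz.
23.1 MHz > fs/2 = 15.775 MHz, folds to fs − 23.1 MHz = 8.45 MHz.
Distinct values: {0.45 MHz, 3.2 MHz, 8.45 MHz, 11.25 MHz}.

0.45 MHz, 3.2 MHz, 8.45 MHz, 11.25 MHz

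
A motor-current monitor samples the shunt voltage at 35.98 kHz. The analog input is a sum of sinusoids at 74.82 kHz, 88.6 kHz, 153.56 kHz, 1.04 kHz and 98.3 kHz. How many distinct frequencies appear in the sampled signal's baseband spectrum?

fs/2 = 17.99 kHz.
74.82 kHz mod fs = 2.86 kHz.
2.86 kHz ≤ fs/2 = 17.99 kHz, appears at 2.86 kHz.
88.6 kHz mod fs = 16.64 kHz.
16.64 kHz ≤ fs/2 = 17.99 kHz, appears at 16.64 kHz.
153.56 kHz mod fs = 9.64 kHz.
9.64 kHz ≤ fs/2 = 17.99 kHz, appears at 9.64 kHz.
1.04 kHz ≤ fs/2 = 17.99 kHz, passes unchanged.
98.3 kHz mod fs = 26.34 kHz.
26.34 kHz > fs/2 = 17.99 kHz, folds to fs − 26.34 kHz = 9.64 kHz.
Distinct values: {1.04 kHz, 2.86 kHz, 9.64 kHz, 16.64 kHz} → 4.

4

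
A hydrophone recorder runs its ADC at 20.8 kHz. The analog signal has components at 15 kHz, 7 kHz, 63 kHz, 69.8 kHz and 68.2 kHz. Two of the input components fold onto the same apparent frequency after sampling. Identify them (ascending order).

fs/2 = 10.4 kHz.
15 kHz > fs/2 = 10.4 kHz, folds to fs − 15 kHz = 5.8 kHz.
7 kHz ≤ fs/2 = 10.4 kHz, passes unchanged.
63 kHz mod fs = 0.6 kHz.
0.6 kHz ≤ fs/2 = 10.4 kHz, appears at 0.6 kHz.
69.8 kHz mod fs = 7.4 kHz.
7.4 kHz ≤ fs/2 = 10.4 kHz, appears at 7.4 kHz.
68.2 kHz mod fs = 5.8 kHz.
5.8 kHz ≤ fs/2 = 10.4 kHz, appears at 5.8 kHz.
15 kHz and 68.2 kHz both map to 5.8 kHz.

15 kHz, 68.2 kHz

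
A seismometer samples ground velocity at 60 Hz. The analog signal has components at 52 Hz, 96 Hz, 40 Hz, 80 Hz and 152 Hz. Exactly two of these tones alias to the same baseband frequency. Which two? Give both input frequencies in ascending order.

40 Hz, 80 Hz

fs/2 = 30 Hz.
52 Hz > fs/2 = 30 Hz, folds to fs − 52 Hz = 8 Hz.
96 Hz mod fs = 36 Hz.
36 Hz > fs/2 = 30 Hz, folds to fs − 36 Hz = 24 Hz.
40 Hz > fs/2 = 30 Hz, folds to fs − 40 Hz = 20 Hz.
80 Hz mod fs = 20 Hz.
20 Hz ≤ fs/2 = 30 Hz, appears at 20 Hz.
152 Hz mod fs = 32 Hz.
32 Hz > fs/2 = 30 Hz, folds to fs − 32 Hz = 28 Hz.
40 Hz and 80 Hz both map to 20 Hz.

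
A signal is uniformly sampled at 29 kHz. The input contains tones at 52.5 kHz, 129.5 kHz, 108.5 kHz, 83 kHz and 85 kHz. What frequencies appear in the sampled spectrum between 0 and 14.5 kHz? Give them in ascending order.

fs/2 = 14.5 kHz.
52.5 kHz mod fs = 23.5 kHz.
23.5 kHz > fs/2 = 14.5 kHz, folds to fs − 23.5 kHz = 5.5 kHz.
129.5 kHz mod fs = 13.5 kHz.
13.5 kHz ≤ fs/2 = 14.5 kHz, appears at 13.5 kHz.
108.5 kHz mod fs = 21.5 kHz.
21.5 kHz > fs/2 = 14.5 kHz, folds to fs − 21.5 kHz = 7.5 kHz.
83 kHz mod fs = 25 kHz.
25 kHz > fs/2 = 14.5 kHz, folds to fs − 25 kHz = 4 kHz.
85 kHz mod fs = 27 kHz.
27 kHz > fs/2 = 14.5 kHz, folds to fs − 27 kHz = 2 kHz.
Distinct values: {2 kHz, 4 kHz, 5.5 kHz, 7.5 kHz, 13.5 kHz}.

2 kHz, 4 kHz, 5.5 kHz, 7.5 kHz, 13.5 kHz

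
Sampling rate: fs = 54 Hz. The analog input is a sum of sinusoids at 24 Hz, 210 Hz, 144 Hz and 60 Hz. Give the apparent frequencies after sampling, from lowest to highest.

6 Hz, 18 Hz, 24 Hz

fs/2 = 27 Hz.
24 Hz ≤ fs/2 = 27 Hz, passes unchanged.
210 Hz mod fs = 48 Hz.
48 Hz > fs/2 = 27 Hz, folds to fs − 48 Hz = 6 Hz.
144 Hz mod fs = 36 Hz.
36 Hz > fs/2 = 27 Hz, folds to fs − 36 Hz = 18 Hz.
60 Hz mod fs = 6 Hz.
6 Hz ≤ fs/2 = 27 Hz, appears at 6 Hz.
Distinct values: {6 Hz, 18 Hz, 24 Hz}.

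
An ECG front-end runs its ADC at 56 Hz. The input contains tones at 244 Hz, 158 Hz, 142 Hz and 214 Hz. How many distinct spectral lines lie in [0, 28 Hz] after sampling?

fs/2 = 28 Hz.
244 Hz mod fs = 20 Hz.
20 Hz ≤ fs/2 = 28 Hz, appears at 20 Hz.
158 Hz mod fs = 46 Hz.
46 Hz > fs/2 = 28 Hz, folds to fs − 46 Hz = 10 Hz.
142 Hz mod fs = 30 Hz.
30 Hz > fs/2 = 28 Hz, folds to fs − 30 Hz = 26 Hz.
214 Hz mod fs = 46 Hz.
46 Hz > fs/2 = 28 Hz, folds to fs − 46 Hz = 10 Hz.
Distinct values: {10 Hz, 20 Hz, 26 Hz} → 3.

3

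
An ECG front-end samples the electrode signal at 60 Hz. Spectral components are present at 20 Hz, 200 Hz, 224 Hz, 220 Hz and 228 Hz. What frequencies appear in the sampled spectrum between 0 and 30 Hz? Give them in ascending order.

fs/2 = 30 Hz.
20 Hz ≤ fs/2 = 30 Hz, passes unchanged.
200 Hz mod fs = 20 Hz.
20 Hz ≤ fs/2 = 30 Hz, appears at 20 Hz.
224 Hz mod fs = 44 Hz.
44 Hz > fs/2 = 30 Hz, folds to fs − 44 Hz = 16 Hz.
220 Hz mod fs = 40 Hz.
40 Hz > fs/2 = 30 Hz, folds to fs − 40 Hz = 20 Hz.
228 Hz mod fs = 48 Hz.
48 Hz > fs/2 = 30 Hz, folds to fs − 48 Hz = 12 Hz.
Distinct values: {12 Hz, 16 Hz, 20 Hz}.

12 Hz, 16 Hz, 20 Hz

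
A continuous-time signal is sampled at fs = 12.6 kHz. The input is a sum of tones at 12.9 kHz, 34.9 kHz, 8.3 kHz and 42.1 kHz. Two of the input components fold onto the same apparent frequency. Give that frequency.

fs/2 = 6.3 kHz.
12.9 kHz mod fs = 0.3 kHz.
0.3 kHz ≤ fs/2 = 6.3 kHz, appears at 0.3 kHz.
34.9 kHz mod fs = 9.7 kHz.
9.7 kHz > fs/2 = 6.3 kHz, folds to fs − 9.7 kHz = 2.9 kHz.
8.3 kHz > fs/2 = 6.3 kHz, folds to fs − 8.3 kHz = 4.3 kHz.
42.1 kHz mod fs = 4.3 kHz.
4.3 kHz ≤ fs/2 = 6.3 kHz, appears at 4.3 kHz.
8.3 kHz and 42.1 kHz both map to 4.3 kHz.

4.3 kHz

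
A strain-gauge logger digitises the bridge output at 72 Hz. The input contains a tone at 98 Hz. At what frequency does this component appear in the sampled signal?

98 Hz mod fs = 26 Hz.
26 Hz ≤ fs/2 = 36 Hz, appears at 26 Hz.

26 Hz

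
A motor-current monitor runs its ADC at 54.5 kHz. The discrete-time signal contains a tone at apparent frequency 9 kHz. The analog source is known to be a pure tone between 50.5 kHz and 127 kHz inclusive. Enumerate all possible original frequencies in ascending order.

63.5 kHz, 100 kHz, 118 kHz

Frequencies that alias to 9 kHz are k·fs ± 9 kHz for integer k ≥ 0.
k=0: 9 kHz.
k=1: 45.5 kHz, 63.5 kHz.
k=2: 100 kHz, 118 kHz.
k=3: 154.5 kHz, 172.5 kHz.
Within [50.5 kHz, 127 kHz]: 63.5 kHz, 100 kHz, 118 kHz.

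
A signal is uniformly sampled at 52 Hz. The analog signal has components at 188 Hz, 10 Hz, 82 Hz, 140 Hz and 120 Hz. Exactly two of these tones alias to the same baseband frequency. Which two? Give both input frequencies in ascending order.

120 Hz, 140 Hz

fs/2 = 26 Hz.
188 Hz mod fs = 32 Hz.
32 Hz > fs/2 = 26 Hz, folds to fs − 32 Hz = 20 Hz.
10 Hz ≤ fs/2 = 26 Hz, passes unchanged.
82 Hz mod fs = 30 Hz.
30 Hz > fs/2 = 26 Hz, folds to fs − 30 Hz = 22 Hz.
140 Hz mod fs = 36 Hz.
36 Hz > fs/2 = 26 Hz, folds to fs − 36 Hz = 16 Hz.
120 Hz mod fs = 16 Hz.
16 Hz ≤ fs/2 = 26 Hz, appears at 16 Hz.
120 Hz and 140 Hz both map to 16 Hz.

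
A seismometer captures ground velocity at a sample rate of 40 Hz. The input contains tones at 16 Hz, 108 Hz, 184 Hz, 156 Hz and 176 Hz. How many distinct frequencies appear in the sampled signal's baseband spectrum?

3

fs/2 = 20 Hz.
16 Hz ≤ fs/2 = 20 Hz, passes unchanged.
108 Hz mod fs = 28 Hz.
28 Hz > fs/2 = 20 Hz, folds to fs − 28 Hz = 12 Hz.
184 Hz mod fs = 24 Hz.
24 Hz > fs/2 = 20 Hz, folds to fs − 24 Hz = 16 Hz.
156 Hz mod fs = 36 Hz.
36 Hz > fs/2 = 20 Hz, folds to fs − 36 Hz = 4 Hz.
176 Hz mod fs = 16 Hz.
16 Hz ≤ fs/2 = 20 Hz, appears at 16 Hz.
Distinct values: {4 Hz, 12 Hz, 16 Hz} → 3.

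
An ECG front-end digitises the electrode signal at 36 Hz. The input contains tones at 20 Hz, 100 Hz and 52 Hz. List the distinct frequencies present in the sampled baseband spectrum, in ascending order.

8 Hz, 16 Hz

fs/2 = 18 Hz.
20 Hz > fs/2 = 18 Hz, folds to fs − 20 Hz = 16 Hz.
100 Hz mod fs = 28 Hz.
28 Hz > fs/2 = 18 Hz, folds to fs − 28 Hz = 8 Hz.
52 Hz mod fs = 16 Hz.
16 Hz ≤ fs/2 = 18 Hz, appears at 16 Hz.
Distinct values: {8 Hz, 16 Hz}.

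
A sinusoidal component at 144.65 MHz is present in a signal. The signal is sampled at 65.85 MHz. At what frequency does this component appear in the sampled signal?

12.95 MHz

144.65 MHz mod fs = 12.95 MHz.
12.95 MHz ≤ fs/2 = 32.925 MHz, appears at 12.95 MHz.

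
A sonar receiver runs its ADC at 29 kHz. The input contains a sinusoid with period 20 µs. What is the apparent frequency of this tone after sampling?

T = 20 µs → f = 1/T = 50 kHz.
50 kHz mod fs = 21 kHz.
21 kHz > fs/2 = 14.5 kHz, folds to fs − 21 kHz = 8 kHz.

8 kHz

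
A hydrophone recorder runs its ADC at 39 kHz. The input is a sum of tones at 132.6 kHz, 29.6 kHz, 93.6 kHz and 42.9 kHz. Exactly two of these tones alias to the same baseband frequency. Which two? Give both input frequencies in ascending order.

fs/2 = 19.5 kHz.
132.6 kHz mod fs = 15.6 kHz.
15.6 kHz ≤ fs/2 = 19.5 kHz, appears at 15.6 kHz.
29.6 kHz > fs/2 = 19.5 kHz, folds to fs − 29.6 kHz = 9.4 kHz.
93.6 kHz mod fs = 15.6 kHz.
15.6 kHz ≤ fs/2 = 19.5 kHz, appears at 15.6 kHz.
42.9 kHz mod fs = 3.9 kHz.
3.9 kHz ≤ fs/2 = 19.5 kHz, appears at 3.9 kHz.
93.6 kHz and 132.6 kHz both map to 15.6 kHz.

93.6 kHz, 132.6 kHz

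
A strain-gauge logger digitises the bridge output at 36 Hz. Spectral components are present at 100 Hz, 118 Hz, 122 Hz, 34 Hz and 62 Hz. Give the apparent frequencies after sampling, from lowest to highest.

fs/2 = 18 Hz.
100 Hz mod fs = 28 Hz.
28 Hz > fs/2 = 18 Hz, folds to fs − 28 Hz = 8 Hz.
118 Hz mod fs = 10 Hz.
10 Hz ≤ fs/2 = 18 Hz, appears at 10 Hz.
122 Hz mod fs = 14 Hz.
14 Hz ≤ fs/2 = 18 Hz, appears at 14 Hz.
34 Hz > fs/2 = 18 Hz, folds to fs − 34 Hz = 2 Hz.
62 Hz mod fs = 26 Hz.
26 Hz > fs/2 = 18 Hz, folds to fs − 26 Hz = 10 Hz.
Distinct values: {2 Hz, 8 Hz, 10 Hz, 14 Hz}.

2 Hz, 8 Hz, 10 Hz, 14 Hz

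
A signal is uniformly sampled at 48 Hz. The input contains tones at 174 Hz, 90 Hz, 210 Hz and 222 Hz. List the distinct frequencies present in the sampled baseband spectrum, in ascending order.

fs/2 = 24 Hz.
174 Hz mod fs = 30 Hz.
30 Hz > fs/2 = 24 Hz, folds to fs − 30 Hz = 18 Hz.
90 Hz mod fs = 42 Hz.
42 Hz > fs/2 = 24 Hz, folds to fs − 42 Hz = 6 Hz.
210 Hz mod fs = 18 Hz.
18 Hz ≤ fs/2 = 24 Hz, appears at 18 Hz.
222 Hz mod fs = 30 Hz.
30 Hz > fs/2 = 24 Hz, folds to fs − 30 Hz = 18 Hz.
Distinct values: {6 Hz, 18 Hz}.

6 Hz, 18 Hz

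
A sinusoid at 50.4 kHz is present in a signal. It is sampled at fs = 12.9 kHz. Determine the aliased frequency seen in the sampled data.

1.2 kHz

50.4 kHz mod fs = 11.7 kHz.
11.7 kHz > fs/2 = 6.45 kHz, folds to fs − 11.7 kHz = 1.2 kHz.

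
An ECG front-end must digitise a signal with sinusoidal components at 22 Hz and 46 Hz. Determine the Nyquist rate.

92 Hz

Highest-frequency component: 46 Hz.
Nyquist rate = 2 × 46 Hz = 92 Hz.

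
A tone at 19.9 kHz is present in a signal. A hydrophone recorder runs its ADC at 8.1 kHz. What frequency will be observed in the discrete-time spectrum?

3.7 kHz

19.9 kHz mod fs = 3.7 kHz.
3.7 kHz ≤ fs/2 = 4.05 kHz, appears at 3.7 kHz.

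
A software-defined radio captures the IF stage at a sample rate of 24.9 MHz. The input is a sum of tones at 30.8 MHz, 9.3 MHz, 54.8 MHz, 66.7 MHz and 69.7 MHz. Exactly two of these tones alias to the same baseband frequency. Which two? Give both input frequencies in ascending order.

54.8 MHz, 69.7 MHz

fs/2 = 12.45 MHz.
30.8 MHz mod fs = 5.9 MHz.
5.9 MHz ≤ fs/2 = 12.45 MHz, appears at 5.9 MHz.
9.3 MHz ≤ fs/2 = 12.45 MHz, passes unchanged.
54.8 MHz mod fs = 5 MHz.
5 MHz ≤ fs/2 = 12.45 MHz, appears at 5 MHz.
66.7 MHz mod fs = 16.9 MHz.
16.9 MHz > fs/2 = 12.45 MHz, folds to fs − 16.9 MHz = 8 MHz.
69.7 MHz mod fs = 19.9 MHz.
19.9 MHz > fs/2 = 12.45 MHz, folds to fs − 19.9 MHz = 5 MHz.
54.8 MHz and 69.7 MHz both map to 5 MHz.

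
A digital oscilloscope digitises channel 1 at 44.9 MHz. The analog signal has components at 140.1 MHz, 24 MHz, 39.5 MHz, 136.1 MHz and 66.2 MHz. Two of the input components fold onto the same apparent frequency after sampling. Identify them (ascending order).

fs/2 = 22.45 MHz.
140.1 MHz mod fs = 5.4 MHz.
5.4 MHz ≤ fs/2 = 22.45 MHz, appears at 5.4 MHz.
24 MHz > fs/2 = 22.45 MHz, folds to fs − 24 MHz = 20.9 MHz.
39.5 MHz > fs/2 = 22.45 MHz, folds to fs − 39.5 MHz = 5.4 MHz.
136.1 MHz mod fs = 1.4 MHz.
1.4 MHz ≤ fs/2 = 22.45 MHz, appears at 1.4 MHz.
66.2 MHz mod fs = 21.3 MHz.
21.3 MHz ≤ fs/2 = 22.45 MHz, appears at 21.3 MHz.
39.5 MHz and 140.1 MHz both map to 5.4 MHz.

39.5 MHz, 140.1 MHz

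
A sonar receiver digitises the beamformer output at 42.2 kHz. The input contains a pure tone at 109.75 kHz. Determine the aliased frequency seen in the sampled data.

109.75 kHz mod fs = 25.35 kHz.
25.35 kHz > fs/2 = 21.1 kHz, folds to fs − 25.35 kHz = 16.85 kHz.

16.85 kHz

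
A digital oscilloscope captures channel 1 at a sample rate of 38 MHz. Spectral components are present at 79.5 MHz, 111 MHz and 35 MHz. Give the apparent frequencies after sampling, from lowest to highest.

fs/2 = 19 MHz.
79.5 MHz mod fs = 3.5 MHz.
3.5 MHz ≤ fs/2 = 19 MHz, appears at 3.5 MHz.
111 MHz mod fs = 35 MHz.
35 MHz > fs/2 = 19 MHz, folds to fs − 35 MHz = 3 MHz.
35 MHz > fs/2 = 19 MHz, folds to fs − 35 MHz = 3 MHz.
Distinct values: {3 MHz, 3.5 MHz}.

3 MHz, 3.5 MHz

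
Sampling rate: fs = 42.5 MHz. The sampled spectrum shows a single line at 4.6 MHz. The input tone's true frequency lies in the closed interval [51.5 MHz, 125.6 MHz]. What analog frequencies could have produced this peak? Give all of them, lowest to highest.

80.4 MHz, 89.6 MHz, 122.9 MHz

Frequencies that alias to 4.6 MHz are k·fs ± 4.6 MHz for integer k ≥ 0.
k=0: 4.6 MHz.
k=1: 37.9 MHz, 47.1 MHz.
k=2: 80.4 MHz, 89.6 MHz.
k=3: 122.9 MHz, 132.1 MHz.
k=4: 165.4 MHz, 174.6 MHz.
Within [51.5 MHz, 125.6 MHz]: 80.4 MHz, 89.6 MHz, 122.9 MHz.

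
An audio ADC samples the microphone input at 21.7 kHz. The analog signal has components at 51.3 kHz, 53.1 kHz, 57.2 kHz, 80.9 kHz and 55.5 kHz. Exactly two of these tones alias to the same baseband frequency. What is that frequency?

fs/2 = 10.85 kHz.
51.3 kHz mod fs = 7.9 kHz.
7.9 kHz ≤ fs/2 = 10.85 kHz, appears at 7.9 kHz.
53.1 kHz mod fs = 9.7 kHz.
9.7 kHz ≤ fs/2 = 10.85 kHz, appears at 9.7 kHz.
57.2 kHz mod fs = 13.8 kHz.
13.8 kHz > fs/2 = 10.85 kHz, folds to fs − 13.8 kHz = 7.9 kHz.
80.9 kHz mod fs = 15.8 kHz.
15.8 kHz > fs/2 = 10.85 kHz, folds to fs − 15.8 kHz = 5.9 kHz.
55.5 kHz mod fs = 12.1 kHz.
12.1 kHz > fs/2 = 10.85 kHz, folds to fs − 12.1 kHz = 9.6 kHz.
51.3 kHz and 57.2 kHz both map to 7.9 kHz.

7.9 kHz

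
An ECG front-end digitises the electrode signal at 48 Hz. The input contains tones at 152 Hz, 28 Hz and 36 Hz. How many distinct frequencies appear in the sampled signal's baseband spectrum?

3

fs/2 = 24 Hz.
152 Hz mod fs = 8 Hz.
8 Hz ≤ fs/2 = 24 Hz, appears at 8 Hz.
28 Hz > fs/2 = 24 Hz, folds to fs − 28 Hz = 20 Hz.
36 Hz > fs/2 = 24 Hz, folds to fs − 36 Hz = 12 Hz.
Distinct values: {8 Hz, 12 Hz, 20 Hz} → 3.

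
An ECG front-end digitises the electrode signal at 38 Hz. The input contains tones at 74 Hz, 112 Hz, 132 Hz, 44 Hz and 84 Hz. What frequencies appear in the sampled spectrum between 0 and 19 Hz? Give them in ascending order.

2 Hz, 6 Hz, 8 Hz, 18 Hz

fs/2 = 19 Hz.
74 Hz mod fs = 36 Hz.
36 Hz > fs/2 = 19 Hz, folds to fs − 36 Hz = 2 Hz.
112 Hz mod fs = 36 Hz.
36 Hz > fs/2 = 19 Hz, folds to fs − 36 Hz = 2 Hz.
132 Hz mod fs = 18 Hz.
18 Hz ≤ fs/2 = 19 Hz, appears at 18 Hz.
44 Hz mod fs = 6 Hz.
6 Hz ≤ fs/2 = 19 Hz, appears at 6 Hz.
84 Hz mod fs = 8 Hz.
8 Hz ≤ fs/2 = 19 Hz, appears at 8 Hz.
Distinct values: {2 Hz, 6 Hz, 8 Hz, 18 Hz}.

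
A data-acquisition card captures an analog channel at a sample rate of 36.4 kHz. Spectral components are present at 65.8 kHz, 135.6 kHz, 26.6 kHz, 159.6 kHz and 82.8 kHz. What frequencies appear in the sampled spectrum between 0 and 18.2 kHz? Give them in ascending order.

7 kHz, 9.8 kHz, 10 kHz, 14 kHz

fs/2 = 18.2 kHz.
65.8 kHz mod fs = 29.4 kHz.
29.4 kHz > fs/2 = 18.2 kHz, folds to fs − 29.4 kHz = 7 kHz.
135.6 kHz mod fs = 26.4 kHz.
26.4 kHz > fs/2 = 18.2 kHz, folds to fs − 26.4 kHz = 10 kHz.
26.6 kHz > fs/2 = 18.2 kHz, folds to fs − 26.6 kHz = 9.8 kHz.
159.6 kHz mod fs = 14 kHz.
14 kHz ≤ fs/2 = 18.2 kHz, appears at 14 kHz.
82.8 kHz mod fs = 10 kHz.
10 kHz ≤ fs/2 = 18.2 kHz, appears at 10 kHz.
Distinct values: {7 kHz, 9.8 kHz, 10 kHz, 14 kHz}.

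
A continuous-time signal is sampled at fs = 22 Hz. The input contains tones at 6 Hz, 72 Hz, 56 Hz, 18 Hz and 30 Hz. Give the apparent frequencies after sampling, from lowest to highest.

fs/2 = 11 Hz.
6 Hz ≤ fs/2 = 11 Hz, passes unchanged.
72 Hz mod fs = 6 Hz.
6 Hz ≤ fs/2 = 11 Hz, appears at 6 Hz.
56 Hz mod fs = 12 Hz.
12 Hz > fs/2 = 11 Hz, folds to fs − 12 Hz = 10 Hz.
18 Hz > fs/2 = 11 Hz, folds to fs − 18 Hz = 4 Hz.
30 Hz mod fs = 8 Hz.
8 Hz ≤ fs/2 = 11 Hz, appears at 8 Hz.
Distinct values: {4 Hz, 6 Hz, 8 Hz, 10 Hz}.

4 Hz, 6 Hz, 8 Hz, 10 Hz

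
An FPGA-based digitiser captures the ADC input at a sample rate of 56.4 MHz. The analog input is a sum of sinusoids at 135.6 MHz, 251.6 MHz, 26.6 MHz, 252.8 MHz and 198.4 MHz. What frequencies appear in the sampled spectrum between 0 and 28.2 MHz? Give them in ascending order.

fs/2 = 28.2 MHz.
135.6 MHz mod fs = 22.8 MHz.
22.8 MHz ≤ fs/2 = 28.2 MHz, appears at 22.8 MHz.
251.6 MHz mod fs = 26 MHz.
26 MHz ≤ fs/2 = 28.2 MHz, appears at 26 MHz.
26.6 MHz ≤ fs/2 = 28.2 MHz, passes unchanged.
252.8 MHz mod fs = 27.2 MHz.
27.2 MHz ≤ fs/2 = 28.2 MHz, appears at 27.2 MHz.
198.4 MHz mod fs = 29.2 MHz.
29.2 MHz > fs/2 = 28.2 MHz, folds to fs − 29.2 MHz = 27.2 MHz.
Distinct values: {22.8 MHz, 26 MHz, 26.6 MHz, 27.2 MHz}.

22.8 MHz, 26 MHz, 26.6 MHz, 27.2 MHz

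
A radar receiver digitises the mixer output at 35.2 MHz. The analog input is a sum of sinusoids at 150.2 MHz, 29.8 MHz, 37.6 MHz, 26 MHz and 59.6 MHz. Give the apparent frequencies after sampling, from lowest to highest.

2.4 MHz, 5.4 MHz, 9.2 MHz, 9.4 MHz, 10.8 MHz

fs/2 = 17.6 MHz.
150.2 MHz mod fs = 9.4 MHz.
9.4 MHz ≤ fs/2 = 17.6 MHz, appears at 9.4 MHz.
29.8 MHz > fs/2 = 17.6 MHz, folds to fs − 29.8 MHz = 5.4 MHz.
37.6 MHz mod fs = 2.4 MHz.
2.4 MHz ≤ fs/2 = 17.6 MHz, appears at 2.4 MHz.
26 MHz > fs/2 = 17.6 MHz, folds to fs − 26 MHz = 9.2 MHz.
59.6 MHz mod fs = 24.4 MHz.
24.4 MHz > fs/2 = 17.6 MHz, folds to fs − 24.4 MHz = 10.8 MHz.
Distinct values: {2.4 MHz, 5.4 MHz, 9.2 MHz, 9.4 MHz, 10.8 MHz}.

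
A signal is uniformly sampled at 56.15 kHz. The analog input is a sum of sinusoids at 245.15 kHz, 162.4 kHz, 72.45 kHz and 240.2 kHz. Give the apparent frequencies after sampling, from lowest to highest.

fs/2 = 28.075 kHz.
245.15 kHz mod fs = 20.55 kHz.
20.55 kHz ≤ fs/2 = 28.075 kHz, appears at 20.55 kHz.
162.4 kHz mod fs = 50.1 kHz.
50.1 kHz > fs/2 = 28.075 kHz, folds to fs − 50.1 kHz = 6.05 kHz.
72.45 kHz mod fs = 16.3 kHz.
16.3 kHz ≤ fs/2 = 28.075 kHz, appears at 16.3 kHz.
240.2 kHz mod fs = 15.6 kHz.
15.6 kHz ≤ fs/2 = 28.075 kHz, appears at 15.6 kHz.
Distinct values: {6.05 kHz, 15.6 kHz, 16.3 kHz, 20.55 kHz}.

6.05 kHz, 15.6 kHz, 16.3 kHz, 20.55 kHz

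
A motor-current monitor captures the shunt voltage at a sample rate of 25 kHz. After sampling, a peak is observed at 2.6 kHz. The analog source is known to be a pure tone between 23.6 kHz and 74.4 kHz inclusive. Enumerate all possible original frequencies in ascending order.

27.6 kHz, 47.4 kHz, 52.6 kHz, 72.4 kHz

Frequencies that alias to 2.6 kHz are k·fs ± 2.6 kHz for integer k ≥ 0.
k=0: 2.6 kHz.
k=1: 22.4 kHz, 27.6 kHz.
k=2: 47.4 kHz, 52.6 kHz.
k=3: 72.4 kHz, 77.6 kHz.
k=4: 97.4 kHz, 102.6 kHz.
Within [23.6 kHz, 74.4 kHz]: 27.6 kHz, 47.4 kHz, 52.6 kHz, 72.4 kHz.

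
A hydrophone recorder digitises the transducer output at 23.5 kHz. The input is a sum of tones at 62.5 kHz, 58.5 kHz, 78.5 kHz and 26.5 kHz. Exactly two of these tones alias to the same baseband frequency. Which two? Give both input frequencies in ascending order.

fs/2 = 11.75 kHz.
62.5 kHz mod fs = 15.5 kHz.
15.5 kHz > fs/2 = 11.75 kHz, folds to fs − 15.5 kHz = 8 kHz.
58.5 kHz mod fs = 11.5 kHz.
11.5 kHz ≤ fs/2 = 11.75 kHz, appears at 11.5 kHz.
78.5 kHz mod fs = 8 kHz.
8 kHz ≤ fs/2 = 11.75 kHz, appears at 8 kHz.
26.5 kHz mod fs = 3 kHz.
3 kHz ≤ fs/2 = 11.75 kHz, appears at 3 kHz.
62.5 kHz and 78.5 kHz both map to 8 kHz.

62.5 kHz, 78.5 kHz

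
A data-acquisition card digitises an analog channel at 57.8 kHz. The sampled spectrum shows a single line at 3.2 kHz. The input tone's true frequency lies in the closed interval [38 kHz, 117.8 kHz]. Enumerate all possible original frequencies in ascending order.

54.6 kHz, 61 kHz, 112.4 kHz

Frequencies that alias to 3.2 kHz are k·fs ± 3.2 kHz for integer k ≥ 0.
k=0: 3.2 kHz.
k=1: 54.6 kHz, 61 kHz.
k=2: 112.4 kHz, 118.8 kHz.
k=3: 170.2 kHz, 176.6 kHz.
Within [38 kHz, 117.8 kHz]: 54.6 kHz, 61 kHz, 112.4 kHz.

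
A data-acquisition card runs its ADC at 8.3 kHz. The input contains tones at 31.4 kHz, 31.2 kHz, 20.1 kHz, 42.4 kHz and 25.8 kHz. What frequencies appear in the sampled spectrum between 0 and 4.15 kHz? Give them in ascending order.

0.9 kHz, 1.8 kHz, 2 kHz, 3.5 kHz

fs/2 = 4.15 kHz.
31.4 kHz mod fs = 6.5 kHz.
6.5 kHz > fs/2 = 4.15 kHz, folds to fs − 6.5 kHz = 1.8 kHz.
31.2 kHz mod fs = 6.3 kHz.
6.3 kHz > fs/2 = 4.15 kHz, folds to fs − 6.3 kHz = 2 kHz.
20.1 kHz mod fs = 3.5 kHz.
3.5 kHz ≤ fs/2 = 4.15 kHz, appears at 3.5 kHz.
42.4 kHz mod fs = 0.9 kHz.
0.9 kHz ≤ fs/2 = 4.15 kHz, appears at 0.9 kHz.
25.8 kHz mod fs = 0.9 kHz.
0.9 kHz ≤ fs/2 = 4.15 kHz, appears at 0.9 kHz.
Distinct values: {0.9 kHz, 1.8 kHz, 2 kHz, 3.5 kHz}.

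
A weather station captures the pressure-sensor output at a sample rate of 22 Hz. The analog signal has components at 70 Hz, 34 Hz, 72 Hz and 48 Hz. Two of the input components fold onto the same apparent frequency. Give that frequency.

fs/2 = 11 Hz.
70 Hz mod fs = 4 Hz.
4 Hz ≤ fs/2 = 11 Hz, appears at 4 Hz.
34 Hz mod fs = 12 Hz.
12 Hz > fs/2 = 11 Hz, folds to fs − 12 Hz = 10 Hz.
72 Hz mod fs = 6 Hz.
6 Hz ≤ fs/2 = 11 Hz, appears at 6 Hz.
48 Hz mod fs = 4 Hz.
4 Hz ≤ fs/2 = 11 Hz, appears at 4 Hz.
48 Hz and 70 Hz both map to 4 Hz.

4 Hz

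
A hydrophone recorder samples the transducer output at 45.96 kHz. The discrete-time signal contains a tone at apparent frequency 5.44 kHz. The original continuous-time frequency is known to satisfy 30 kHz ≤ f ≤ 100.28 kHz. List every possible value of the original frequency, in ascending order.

40.52 kHz, 51.4 kHz, 86.48 kHz, 97.36 kHz

Frequencies that alias to 5.44 kHz are k·fs ± 5.44 kHz for integer k ≥ 0.
k=0: 5.44 kHz.
k=1: 40.52 kHz, 51.4 kHz.
k=2: 86.48 kHz, 97.36 kHz.
k=3: 132.44 kHz, 143.32 kHz.
Within [30 kHz, 100.28 kHz]: 40.52 kHz, 51.4 kHz, 86.48 kHz, 97.36 kHz.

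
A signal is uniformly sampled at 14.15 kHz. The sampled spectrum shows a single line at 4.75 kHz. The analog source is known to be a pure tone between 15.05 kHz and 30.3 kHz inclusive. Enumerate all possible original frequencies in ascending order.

18.9 kHz, 23.55 kHz

Frequencies that alias to 4.75 kHz are k·fs ± 4.75 kHz for integer k ≥ 0.
k=0: 4.75 kHz.
k=1: 9.4 kHz, 18.9 kHz.
k=2: 23.55 kHz, 33.05 kHz.
k=3: 37.7 kHz, 47.2 kHz.
Within [15.05 kHz, 30.3 kHz]: 18.9 kHz, 23.55 kHz.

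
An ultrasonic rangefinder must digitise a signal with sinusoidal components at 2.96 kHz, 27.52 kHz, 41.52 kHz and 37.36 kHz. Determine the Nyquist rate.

83.04 kHz

Highest-frequency component: 41.52 kHz.
Nyquist rate = 2 × 41.52 kHz = 83.04 kHz.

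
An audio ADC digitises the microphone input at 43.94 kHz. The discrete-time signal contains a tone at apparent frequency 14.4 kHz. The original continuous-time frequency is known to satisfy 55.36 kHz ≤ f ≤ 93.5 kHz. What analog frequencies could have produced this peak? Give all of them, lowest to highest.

Frequencies that alias to 14.4 kHz are k·fs ± 14.4 kHz for integer k ≥ 0.
k=0: 14.4 kHz.
k=1: 29.54 kHz, 58.34 kHz.
k=2: 73.48 kHz, 102.28 kHz.
k=3: 117.42 kHz, 146.22 kHz.
Within [55.36 kHz, 93.5 kHz]: 58.34 kHz, 73.48 kHz.

58.34 kHz, 73.48 kHz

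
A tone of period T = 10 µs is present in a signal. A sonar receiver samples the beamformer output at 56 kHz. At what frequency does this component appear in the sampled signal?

12 kHz

T = 10 µs → f = 1/T = 100 kHz.
100 kHz mod fs = 44 kHz.
44 kHz > fs/2 = 28 kHz, folds to fs − 44 kHz = 12 kHz.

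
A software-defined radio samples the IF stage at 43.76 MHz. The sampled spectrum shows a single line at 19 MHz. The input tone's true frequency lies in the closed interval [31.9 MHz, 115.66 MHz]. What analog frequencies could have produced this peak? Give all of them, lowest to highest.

Frequencies that alias to 19 MHz are k·fs ± 19 MHz for integer k ≥ 0.
k=0: 19 MHz.
k=1: 24.76 MHz, 62.76 MHz.
k=2: 68.52 MHz, 106.52 MHz.
k=3: 112.28 MHz, 150.28 MHz.
k=4: 156.04 MHz, 194.04 MHz.
Within [31.9 MHz, 115.66 MHz]: 62.76 MHz, 68.52 MHz, 106.52 MHz, 112.28 MHz.

62.76 MHz, 68.52 MHz, 106.52 MHz, 112.28 MHz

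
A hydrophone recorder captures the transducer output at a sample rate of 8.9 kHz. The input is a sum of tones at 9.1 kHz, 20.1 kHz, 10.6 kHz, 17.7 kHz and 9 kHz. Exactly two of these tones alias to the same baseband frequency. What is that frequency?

0.1 kHz

fs/2 = 4.45 kHz.
9.1 kHz mod fs = 0.2 kHz.
0.2 kHz ≤ fs/2 = 4.45 kHz, appears at 0.2 kHz.
20.1 kHz mod fs = 2.3 kHz.
2.3 kHz ≤ fs/2 = 4.45 kHz, appears at 2.3 kHz.
10.6 kHz mod fs = 1.7 kHz.
1.7 kHz ≤ fs/2 = 4.45 kHz, appears at 1.7 kHz.
17.7 kHz mod fs = 8.8 kHz.
8.8 kHz > fs/2 = 4.45 kHz, folds to fs − 8.8 kHz = 0.1 kHz.
9 kHz mod fs = 0.1 kHz.
0.1 kHz ≤ fs/2 = 4.45 kHz, appears at 0.1 kHz.
9 kHz and 17.7 kHz both map to 0.1 kHz.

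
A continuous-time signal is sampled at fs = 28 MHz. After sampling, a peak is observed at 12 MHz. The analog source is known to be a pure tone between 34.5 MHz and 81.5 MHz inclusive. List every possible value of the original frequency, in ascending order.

Frequencies that alias to 12 MHz are k·fs ± 12 MHz for integer k ≥ 0.
k=0: 12 MHz.
k=1: 16 MHz, 40 MHz.
k=2: 44 MHz, 68 MHz.
k=3: 72 MHz, 96 MHz.
k=4: 100 MHz, 124 MHz.
Within [34.5 MHz, 81.5 MHz]: 40 MHz, 44 MHz, 68 MHz, 72 MHz.

40 MHz, 44 MHz, 68 MHz, 72 MHz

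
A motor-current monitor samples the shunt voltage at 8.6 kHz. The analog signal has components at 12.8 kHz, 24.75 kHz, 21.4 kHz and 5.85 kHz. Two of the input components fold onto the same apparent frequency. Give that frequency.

4.2 kHz

fs/2 = 4.3 kHz.
12.8 kHz mod fs = 4.2 kHz.
4.2 kHz ≤ fs/2 = 4.3 kHz, appears at 4.2 kHz.
24.75 kHz mod fs = 7.55 kHz.
7.55 kHz > fs/2 = 4.3 kHz, folds to fs − 7.55 kHz = 1.05 kHz.
21.4 kHz mod fs = 4.2 kHz.
4.2 kHz ≤ fs/2 = 4.3 kHz, appears at 4.2 kHz.
5.85 kHz > fs/2 = 4.3 kHz, folds to fs − 5.85 kHz = 2.75 kHz.
12.8 kHz and 21.4 kHz both map to 4.2 kHz.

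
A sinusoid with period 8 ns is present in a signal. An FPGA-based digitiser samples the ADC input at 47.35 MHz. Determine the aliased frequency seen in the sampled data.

17.05 MHz

T = 8 ns → f = 1/T = 125 MHz.
125 MHz mod fs = 30.3 MHz.
30.3 MHz > fs/2 = 23.675 MHz, folds to fs − 30.3 MHz = 17.05 MHz.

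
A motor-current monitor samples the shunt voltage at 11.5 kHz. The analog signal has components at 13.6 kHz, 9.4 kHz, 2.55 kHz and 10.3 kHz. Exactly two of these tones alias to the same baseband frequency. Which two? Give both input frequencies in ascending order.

fs/2 = 5.75 kHz.
13.6 kHz mod fs = 2.1 kHz.
2.1 kHz ≤ fs/2 = 5.75 kHz, appears at 2.1 kHz.
9.4 kHz > fs/2 = 5.75 kHz, folds to fs − 9.4 kHz = 2.1 kHz.
2.55 kHz ≤ fs/2 = 5.75 kHz, passes unchanged.
10.3 kHz > fs/2 = 5.75 kHz, folds to fs − 10.3 kHz = 1.2 kHz.
9.4 kHz and 13.6 kHz both map to 2.1 kHz.

9.4 kHz, 13.6 kHz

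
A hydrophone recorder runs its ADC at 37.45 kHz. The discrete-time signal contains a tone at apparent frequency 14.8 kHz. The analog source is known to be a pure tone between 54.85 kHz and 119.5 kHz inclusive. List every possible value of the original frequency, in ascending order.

60.1 kHz, 89.7 kHz, 97.55 kHz

Frequencies that alias to 14.8 kHz are k·fs ± 14.8 kHz for integer k ≥ 0.
k=0: 14.8 kHz.
k=1: 22.65 kHz, 52.25 kHz.
k=2: 60.1 kHz, 89.7 kHz.
k=3: 97.55 kHz, 127.15 kHz.
k=4: 135 kHz, 164.6 kHz.
Within [54.85 kHz, 119.5 kHz]: 60.1 kHz, 89.7 kHz, 97.55 kHz.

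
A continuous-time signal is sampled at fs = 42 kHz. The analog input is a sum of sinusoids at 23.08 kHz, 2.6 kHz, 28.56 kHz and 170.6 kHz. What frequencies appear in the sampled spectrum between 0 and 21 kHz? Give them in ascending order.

fs/2 = 21 kHz.
23.08 kHz > fs/2 = 21 kHz, folds to fs − 23.08 kHz = 18.92 kHz.
2.6 kHz ≤ fs/2 = 21 kHz, passes unchanged.
28.56 kHz > fs/2 = 21 kHz, folds to fs − 28.56 kHz = 13.44 kHz.
170.6 kHz mod fs = 2.6 kHz.
2.6 kHz ≤ fs/2 = 21 kHz, appears at 2.6 kHz.
Distinct values: {2.6 kHz, 13.44 kHz, 18.92 kHz}.

2.6 kHz, 13.44 kHz, 18.92 kHz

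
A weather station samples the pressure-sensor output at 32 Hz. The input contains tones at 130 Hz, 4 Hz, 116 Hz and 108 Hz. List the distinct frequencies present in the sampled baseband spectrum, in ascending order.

2 Hz, 4 Hz, 12 Hz

fs/2 = 16 Hz.
130 Hz mod fs = 2 Hz.
2 Hz ≤ fs/2 = 16 Hz, appears at 2 Hz.
4 Hz ≤ fs/2 = 16 Hz, passes unchanged.
116 Hz mod fs = 20 Hz.
20 Hz > fs/2 = 16 Hz, folds to fs − 20 Hz = 12 Hz.
108 Hz mod fs = 12 Hz.
12 Hz ≤ fs/2 = 16 Hz, appears at 12 Hz.
Distinct values: {2 Hz, 4 Hz, 12 Hz}.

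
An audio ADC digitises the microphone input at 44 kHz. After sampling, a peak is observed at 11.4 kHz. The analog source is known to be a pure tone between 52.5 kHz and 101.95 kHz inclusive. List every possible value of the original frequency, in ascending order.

Frequencies that alias to 11.4 kHz are k·fs ± 11.4 kHz for integer k ≥ 0.
k=0: 11.4 kHz.
k=1: 32.6 kHz, 55.4 kHz.
k=2: 76.6 kHz, 99.4 kHz.
k=3: 120.6 kHz, 143.4 kHz.
Within [52.5 kHz, 101.95 kHz]: 55.4 kHz, 76.6 kHz, 99.4 kHz.

55.4 kHz, 76.6 kHz, 99.4 kHz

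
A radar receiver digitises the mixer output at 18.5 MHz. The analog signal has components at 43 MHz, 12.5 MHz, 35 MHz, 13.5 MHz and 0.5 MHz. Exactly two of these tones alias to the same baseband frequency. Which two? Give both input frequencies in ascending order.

12.5 MHz, 43 MHz

fs/2 = 9.25 MHz.
43 MHz mod fs = 6 MHz.
6 MHz ≤ fs/2 = 9.25 MHz, appears at 6 MHz.
12.5 MHz > fs/2 = 9.25 MHz, folds to fs − 12.5 MHz = 6 MHz.
35 MHz mod fs = 16.5 MHz.
16.5 MHz > fs/2 = 9.25 MHz, folds to fs − 16.5 MHz = 2 MHz.
13.5 MHz > fs/2 = 9.25 MHz, folds to fs − 13.5 MHz = 5 MHz.
0.5 MHz ≤ fs/2 = 9.25 MHz, passes unchanged.
12.5 MHz and 43 MHz both map to 6 MHz.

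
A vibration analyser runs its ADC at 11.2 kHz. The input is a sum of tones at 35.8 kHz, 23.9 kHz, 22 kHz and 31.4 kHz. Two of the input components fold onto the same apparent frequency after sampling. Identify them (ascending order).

fs/2 = 5.6 kHz.
35.8 kHz mod fs = 2.2 kHz.
2.2 kHz ≤ fs/2 = 5.6 kHz, appears at 2.2 kHz.
23.9 kHz mod fs = 1.5 kHz.
1.5 kHz ≤ fs/2 = 5.6 kHz, appears at 1.5 kHz.
22 kHz mod fs = 10.8 kHz.
10.8 kHz > fs/2 = 5.6 kHz, folds to fs − 10.8 kHz = 0.4 kHz.
31.4 kHz mod fs = 9 kHz.
9 kHz > fs/2 = 5.6 kHz, folds to fs − 9 kHz = 2.2 kHz.
31.4 kHz and 35.8 kHz both map to 2.2 kHz.

31.4 kHz, 35.8 kHz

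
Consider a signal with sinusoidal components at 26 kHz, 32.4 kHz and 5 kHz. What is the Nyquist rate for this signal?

64.8 kHz

Highest-frequency component: 32.4 kHz.
Nyquist rate = 2 × 32.4 kHz = 64.8 kHz.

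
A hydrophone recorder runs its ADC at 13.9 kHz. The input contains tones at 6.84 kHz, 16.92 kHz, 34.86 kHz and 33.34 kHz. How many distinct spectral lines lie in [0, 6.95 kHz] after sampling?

3

fs/2 = 6.95 kHz.
6.84 kHz ≤ fs/2 = 6.95 kHz, passes unchanged.
16.92 kHz mod fs = 3.02 kHz.
3.02 kHz ≤ fs/2 = 6.95 kHz, appears at 3.02 kHz.
34.86 kHz mod fs = 7.06 kHz.
7.06 kHz > fs/2 = 6.95 kHz, folds to fs − 7.06 kHz = 6.84 kHz.
33.34 kHz mod fs = 5.54 kHz.
5.54 kHz ≤ fs/2 = 6.95 kHz, appears at 5.54 kHz.
Distinct values: {3.02 kHz, 5.54 kHz, 6.84 kHz} → 3.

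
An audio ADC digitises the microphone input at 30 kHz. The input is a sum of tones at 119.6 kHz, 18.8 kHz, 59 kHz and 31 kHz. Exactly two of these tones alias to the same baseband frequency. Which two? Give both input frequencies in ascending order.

fs/2 = 15 kHz.
119.6 kHz mod fs = 29.6 kHz.
29.6 kHz > fs/2 = 15 kHz, folds to fs − 29.6 kHz = 0.4 kHz.
18.8 kHz > fs/2 = 15 kHz, folds to fs − 18.8 kHz = 11.2 kHz.
59 kHz mod fs = 29 kHz.
29 kHz > fs/2 = 15 kHz, folds to fs − 29 kHz = 1 kHz.
31 kHz mod fs = 1 kHz.
1 kHz ≤ fs/2 = 15 kHz, appears at 1 kHz.
31 kHz and 59 kHz both map to 1 kHz.

31 kHz, 59 kHz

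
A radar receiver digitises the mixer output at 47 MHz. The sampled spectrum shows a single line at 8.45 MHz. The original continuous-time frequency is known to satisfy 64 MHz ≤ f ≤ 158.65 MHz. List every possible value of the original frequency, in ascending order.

Frequencies that alias to 8.45 MHz are k·fs ± 8.45 MHz for integer k ≥ 0.
k=0: 8.45 MHz.
k=1: 38.55 MHz, 55.45 MHz.
k=2: 85.55 MHz, 102.45 MHz.
k=3: 132.55 MHz, 149.45 MHz.
k=4: 179.55 MHz, 196.45 MHz.
Within [64 MHz, 158.65 MHz]: 85.55 MHz, 102.45 MHz, 132.55 MHz, 149.45 MHz.

85.55 MHz, 102.45 MHz, 132.55 MHz, 149.45 MHz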